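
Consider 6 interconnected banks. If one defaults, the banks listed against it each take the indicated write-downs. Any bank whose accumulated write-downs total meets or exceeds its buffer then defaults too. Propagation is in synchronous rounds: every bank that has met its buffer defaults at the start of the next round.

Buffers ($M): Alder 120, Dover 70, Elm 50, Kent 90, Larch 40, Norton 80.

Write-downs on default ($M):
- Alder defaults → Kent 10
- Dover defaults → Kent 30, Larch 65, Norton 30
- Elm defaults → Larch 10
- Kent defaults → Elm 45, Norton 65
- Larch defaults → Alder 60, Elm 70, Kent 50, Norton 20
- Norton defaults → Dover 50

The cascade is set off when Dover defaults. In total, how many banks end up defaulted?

Round 1 — Dover defaults (initial).
  Kent: +30 → 30 < 90
  Larch: +65 → 65 ≥ 40
  Norton: +30 → 30 < 80
Round 2 — Larch defaults.
  Alder: +60 → 60 < 120
  Elm: +70 → 70 ≥ 50
  Kent: +50 → 80 < 90
  Norton: +20 → 50 < 80
Round 3 — Elm defaults.
No further defaults.

3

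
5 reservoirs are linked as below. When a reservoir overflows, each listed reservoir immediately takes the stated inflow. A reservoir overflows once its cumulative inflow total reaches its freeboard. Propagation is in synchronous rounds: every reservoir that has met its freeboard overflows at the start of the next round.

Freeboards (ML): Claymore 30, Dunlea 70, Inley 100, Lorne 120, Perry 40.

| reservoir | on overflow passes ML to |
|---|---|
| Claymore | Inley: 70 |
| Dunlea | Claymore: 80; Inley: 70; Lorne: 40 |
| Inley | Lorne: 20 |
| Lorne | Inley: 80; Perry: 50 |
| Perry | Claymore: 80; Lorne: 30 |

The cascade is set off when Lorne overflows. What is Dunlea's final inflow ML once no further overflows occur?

0

Round 1 — Lorne overflows (initial).
  Inley: +80 → 80 < 100
  Perry: +50 → 50 ≥ 40
Round 2 — Perry overflows.
  Claymore: +80 → 80 ≥ 30
Round 3 — Claymore overflows.
  Inley: +70 → 150 ≥ 100
Round 4 — Inley overflows.
No further overflows.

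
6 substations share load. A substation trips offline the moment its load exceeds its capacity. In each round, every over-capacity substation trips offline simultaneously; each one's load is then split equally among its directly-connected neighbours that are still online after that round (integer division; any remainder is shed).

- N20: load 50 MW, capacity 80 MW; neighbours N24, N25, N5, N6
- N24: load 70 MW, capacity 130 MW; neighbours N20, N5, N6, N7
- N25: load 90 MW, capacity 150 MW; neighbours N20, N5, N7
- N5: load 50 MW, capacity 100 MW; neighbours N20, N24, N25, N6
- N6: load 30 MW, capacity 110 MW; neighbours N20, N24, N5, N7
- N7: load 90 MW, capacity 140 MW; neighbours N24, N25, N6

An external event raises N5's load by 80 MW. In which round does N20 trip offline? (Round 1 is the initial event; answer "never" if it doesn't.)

Round 1 — N5 at 130 > 100. N5 trips offline.
  N5 sheds 130 MW to N20, N24, N25, N6: 32 each (2 lost).
    N20: 50+32 = 82 > 80
    N24: 70+32 = 102 ≤ 130
    N25: 90+32 = 122 ≤ 150
    N6: 30+32 = 62 ≤ 110
Round 2 — N20 trips offline.
  N20 sheds 82 MW to N24, N25, N6: 27 each (1 lost).
    N24: 102+27 = 129 ≤ 130
    N25: 122+27 = 149 ≤ 150
    N6: 62+27 = 89 ≤ 110
No further trips.

2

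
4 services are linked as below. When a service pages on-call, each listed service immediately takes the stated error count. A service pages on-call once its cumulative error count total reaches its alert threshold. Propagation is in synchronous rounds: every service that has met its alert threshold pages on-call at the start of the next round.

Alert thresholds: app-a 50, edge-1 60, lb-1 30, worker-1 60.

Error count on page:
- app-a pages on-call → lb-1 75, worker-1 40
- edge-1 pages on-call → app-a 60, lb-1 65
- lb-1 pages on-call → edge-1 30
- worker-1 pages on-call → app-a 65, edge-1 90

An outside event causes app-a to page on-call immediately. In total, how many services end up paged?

2

Round 1 — app-a pages on-call (initial).
  lb-1: +75 → 75 ≥ 30
  worker-1: +40 → 40 < 60
Round 2 — lb-1 pages on-call.
  edge-1: +30 → 30 < 60
No further pages.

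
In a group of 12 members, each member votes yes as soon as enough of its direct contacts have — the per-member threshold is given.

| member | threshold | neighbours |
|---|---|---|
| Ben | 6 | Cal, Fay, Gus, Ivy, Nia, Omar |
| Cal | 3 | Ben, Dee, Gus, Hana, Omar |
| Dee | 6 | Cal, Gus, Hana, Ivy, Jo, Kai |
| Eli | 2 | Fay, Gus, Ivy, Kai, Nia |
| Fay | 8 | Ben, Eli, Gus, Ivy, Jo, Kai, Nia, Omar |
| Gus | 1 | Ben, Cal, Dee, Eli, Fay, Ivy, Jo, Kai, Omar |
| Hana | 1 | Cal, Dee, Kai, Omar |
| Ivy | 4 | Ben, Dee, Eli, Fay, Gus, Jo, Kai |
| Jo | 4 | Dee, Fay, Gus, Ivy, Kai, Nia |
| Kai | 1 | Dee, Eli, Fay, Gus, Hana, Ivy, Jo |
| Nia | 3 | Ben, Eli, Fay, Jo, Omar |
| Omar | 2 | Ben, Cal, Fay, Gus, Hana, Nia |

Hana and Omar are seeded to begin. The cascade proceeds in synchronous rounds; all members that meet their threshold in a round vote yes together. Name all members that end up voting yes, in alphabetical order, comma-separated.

Cal, Eli, Gus, Hana, Kai, Omar

Round 1 — Hana, Omar vote yes (initial).
Round 2 — checking thresholds:
  Ben: 1 of 6 neighbours < 6, holds.
  Cal: 2 of 5 neighbours < 3, holds.
  Dee: 1 of 6 neighbours < 6, holds.
  Fay: 1 of 8 neighbours < 8, holds.
  Gus: 1 of 9 neighbours ≥ 1, votes yes.
  Kai: 1 of 7 neighbours ≥ 1, votes yes.
  Nia: 1 of 5 neighbours < 3, holds.
Round 3 — checking thresholds:
  Ben: 2 of 6 neighbours < 6, holds.
  Cal: 3 of 5 neighbours ≥ 3, votes yes.
  Dee: 3 of 6 neighbours < 6, holds.
  Eli: 2 of 5 neighbours ≥ 2, votes yes.
  Fay: 3 of 8 neighbours < 8, holds.
  Ivy: 2 of 7 neighbours < 4, holds.
  Jo: 2 of 6 neighbours < 4, holds.
  Nia: 1 of 5 neighbours < 3, holds.
Round 4 — no new yes votes; cascade stops.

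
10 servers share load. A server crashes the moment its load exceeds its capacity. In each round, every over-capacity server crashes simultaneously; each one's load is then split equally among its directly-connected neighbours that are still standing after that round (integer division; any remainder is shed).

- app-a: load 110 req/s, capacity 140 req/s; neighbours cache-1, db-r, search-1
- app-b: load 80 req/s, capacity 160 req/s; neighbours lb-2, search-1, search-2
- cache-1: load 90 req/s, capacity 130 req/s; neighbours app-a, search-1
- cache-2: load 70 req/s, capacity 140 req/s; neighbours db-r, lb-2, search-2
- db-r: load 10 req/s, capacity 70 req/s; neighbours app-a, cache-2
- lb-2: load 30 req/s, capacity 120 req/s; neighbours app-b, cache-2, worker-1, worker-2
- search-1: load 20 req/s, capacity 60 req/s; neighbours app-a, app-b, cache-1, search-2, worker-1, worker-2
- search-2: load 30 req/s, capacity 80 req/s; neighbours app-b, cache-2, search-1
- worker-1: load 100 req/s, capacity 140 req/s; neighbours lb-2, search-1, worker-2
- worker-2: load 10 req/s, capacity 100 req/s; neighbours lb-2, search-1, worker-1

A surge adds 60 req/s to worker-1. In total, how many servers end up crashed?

2

Round 1 — worker-1 at 160 > 140. worker-1 crashes.
  worker-1 sheds 160 req/s to lb-2, search-1, worker-2: 53 each (1 lost).
    lb-2: 30+53 = 83 ≤ 120
    search-1: 20+53 = 73 > 60
    worker-2: 10+53 = 63 ≤ 100
Round 2 — search-1 crashes.
  search-1 sheds 73 req/s to app-a, app-b, cache-1, search-2, worker-2: 14 each (3 lost).
    app-a: 110+14 = 124 ≤ 140
    app-b: 80+14 = 94 ≤ 160
    cache-1: 90+14 = 104 ≤ 130
    search-2: 30+14 = 44 ≤ 80
    worker-2: 63+14 = 77 ≤ 100
No further crashes.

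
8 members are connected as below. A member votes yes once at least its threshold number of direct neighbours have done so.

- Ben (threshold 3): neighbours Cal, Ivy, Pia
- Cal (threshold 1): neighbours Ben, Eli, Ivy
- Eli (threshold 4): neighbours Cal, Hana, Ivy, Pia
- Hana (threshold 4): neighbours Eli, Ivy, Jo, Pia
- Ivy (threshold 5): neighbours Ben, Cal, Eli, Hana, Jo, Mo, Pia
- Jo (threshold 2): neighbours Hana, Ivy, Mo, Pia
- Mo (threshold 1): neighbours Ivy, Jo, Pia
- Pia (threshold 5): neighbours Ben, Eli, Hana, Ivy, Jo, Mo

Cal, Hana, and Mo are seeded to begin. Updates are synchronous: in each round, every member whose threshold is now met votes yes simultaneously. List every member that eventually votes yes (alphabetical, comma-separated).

Round 1 — Cal, Hana, Mo vote yes (initial).
Round 2 — checking thresholds:
  Ben: 1 of 3 neighbours < 3, below threshold.
  Eli: 2 of 4 neighbours < 4, below threshold.
  Ivy: 3 of 7 neighbours < 5, below threshold.
  Jo: 2 of 4 neighbours ≥ 2, votes yes.
  Pia: 2 of 6 neighbours < 5, below threshold.
Round 3 — no new yes votes; cascade stops.

Cal, Hana, Jo, Mo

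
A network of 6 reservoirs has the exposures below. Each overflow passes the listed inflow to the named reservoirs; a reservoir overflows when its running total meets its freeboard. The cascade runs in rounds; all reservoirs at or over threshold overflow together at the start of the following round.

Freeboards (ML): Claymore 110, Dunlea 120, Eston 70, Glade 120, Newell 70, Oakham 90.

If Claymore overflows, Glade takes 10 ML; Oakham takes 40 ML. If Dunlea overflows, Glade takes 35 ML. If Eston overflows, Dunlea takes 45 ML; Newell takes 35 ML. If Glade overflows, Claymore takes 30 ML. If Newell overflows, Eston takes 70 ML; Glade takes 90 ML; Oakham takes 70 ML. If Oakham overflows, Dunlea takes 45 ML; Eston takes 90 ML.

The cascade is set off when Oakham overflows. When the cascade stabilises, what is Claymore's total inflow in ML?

0

Round 1 — Oakham overflows (initial).
  Dunlea: +45 → 45 < 120
  Eston: +90 → 90 ≥ 70
Round 2 — Eston overflows.
  Dunlea: +45 → 90 < 120
  Newell: +35 → 35 < 70
No further overflows.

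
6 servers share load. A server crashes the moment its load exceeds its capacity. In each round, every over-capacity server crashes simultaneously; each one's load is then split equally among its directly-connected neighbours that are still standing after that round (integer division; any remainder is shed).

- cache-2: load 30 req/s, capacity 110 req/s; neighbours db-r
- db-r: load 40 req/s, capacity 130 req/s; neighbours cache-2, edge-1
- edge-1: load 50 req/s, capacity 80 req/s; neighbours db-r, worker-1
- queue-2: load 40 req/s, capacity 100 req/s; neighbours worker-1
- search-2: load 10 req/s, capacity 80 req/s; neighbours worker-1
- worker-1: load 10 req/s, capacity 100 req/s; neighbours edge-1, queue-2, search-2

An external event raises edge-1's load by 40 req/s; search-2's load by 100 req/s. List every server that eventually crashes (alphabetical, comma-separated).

edge-1, queue-2, search-2, worker-1

Round 1 — edge-1 at 90 > 80; search-2 at 110 > 80. edge-1, search-2 crash.
  edge-1 sheds 90 req/s to db-r, worker-1: 45 each.
    db-r: 40+45 = 85 ≤ 130
    worker-1: 10+45 = 55 ≤ 100
  search-2 sheds 110 req/s to worker-1: 110 each.
    worker-1: 55+110 = 165 > 100
Round 2 — worker-1 crashes.
  worker-1 sheds 165 req/s to queue-2: 165 each.
    queue-2: 40+165 = 205 > 100
Round 3 — queue-2 crashes.
  queue-2 sheds 205 req/s: no online neighbours, lost.
No further crashes.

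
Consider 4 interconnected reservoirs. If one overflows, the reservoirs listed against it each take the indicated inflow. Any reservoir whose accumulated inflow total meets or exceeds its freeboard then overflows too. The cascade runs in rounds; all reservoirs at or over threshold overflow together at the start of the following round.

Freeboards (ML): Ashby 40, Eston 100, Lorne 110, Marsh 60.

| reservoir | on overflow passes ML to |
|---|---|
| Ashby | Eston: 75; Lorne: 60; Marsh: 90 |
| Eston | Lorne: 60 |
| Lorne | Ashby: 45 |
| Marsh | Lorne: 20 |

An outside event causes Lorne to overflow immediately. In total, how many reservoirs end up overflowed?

3

Round 1 — Lorne overflows (initial).
  Ashby: +45 → 45 ≥ 40
Round 2 — Ashby overflows.
  Eston: +75 → 75 < 100
  Marsh: +90 → 90 ≥ 60
Round 3 — Marsh overflows.
No further overflows.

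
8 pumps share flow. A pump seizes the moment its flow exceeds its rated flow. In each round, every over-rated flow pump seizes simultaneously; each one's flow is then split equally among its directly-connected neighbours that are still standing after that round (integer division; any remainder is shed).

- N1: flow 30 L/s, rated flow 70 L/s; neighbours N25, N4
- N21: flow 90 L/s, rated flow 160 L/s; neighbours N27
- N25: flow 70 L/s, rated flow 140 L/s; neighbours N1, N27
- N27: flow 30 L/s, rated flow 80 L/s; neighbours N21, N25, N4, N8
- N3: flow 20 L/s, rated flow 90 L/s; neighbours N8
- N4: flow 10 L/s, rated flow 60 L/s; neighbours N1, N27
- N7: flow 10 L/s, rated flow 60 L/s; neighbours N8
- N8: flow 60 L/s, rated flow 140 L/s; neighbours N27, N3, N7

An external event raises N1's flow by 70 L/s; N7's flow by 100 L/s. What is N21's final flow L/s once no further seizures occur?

128

Round 1 — N1 at 100 > 70; N7 at 110 > 60. N1, N7 seize.
  N1 sheds 100 L/s to N25, N4: 50 each.
    N25: 70+50 = 120 ≤ 140
    N4: 10+50 = 60 ≤ 60
  N7 sheds 110 L/s to N8: 110 each.
    N8: 60+110 = 170 > 140
Round 2 — N8 seizes.
  N8 sheds 170 L/s to N27, N3: 85 each.
    N27: 30+85 = 115 > 80
    N3: 20+85 = 105 > 90
Round 3 — N27, N3 seize.
  N27 sheds 115 L/s to N21, N25, N4: 38 each (1 lost).
    N21: 90+38 = 128 ≤ 160
    N25: 120+38 = 158 > 140
    N4: 60+38 = 98 > 60
  N3 sheds 105 L/s: no online neighbours, lost.
Round 4 — N25, N4 seize.
  N25 sheds 158 L/s: no online neighbours, lost.
  N4 sheds 98 L/s: no online neighbours, lost.
No further seizures.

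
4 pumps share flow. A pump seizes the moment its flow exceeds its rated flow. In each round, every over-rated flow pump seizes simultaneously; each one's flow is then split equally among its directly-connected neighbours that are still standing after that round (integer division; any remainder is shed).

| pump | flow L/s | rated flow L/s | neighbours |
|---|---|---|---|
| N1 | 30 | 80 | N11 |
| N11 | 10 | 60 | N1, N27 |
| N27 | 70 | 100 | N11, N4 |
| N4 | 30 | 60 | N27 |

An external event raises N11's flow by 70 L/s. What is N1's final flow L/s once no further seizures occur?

70

Round 1 — N11 at 80 > 60. N11 seizes.
  N11 sheds 80 L/s to N1, N27: 40 each.
    N1: 30+40 = 70 ≤ 80
    N27: 70+40 = 110 > 100
Round 2 — N27 seizes.
  N27 sheds 110 L/s to N4: 110 each.
    N4: 30+110 = 140 > 60
Round 3 — N4 seizes.
  N4 sheds 140 L/s: no online neighbours, lost.
No further seizures.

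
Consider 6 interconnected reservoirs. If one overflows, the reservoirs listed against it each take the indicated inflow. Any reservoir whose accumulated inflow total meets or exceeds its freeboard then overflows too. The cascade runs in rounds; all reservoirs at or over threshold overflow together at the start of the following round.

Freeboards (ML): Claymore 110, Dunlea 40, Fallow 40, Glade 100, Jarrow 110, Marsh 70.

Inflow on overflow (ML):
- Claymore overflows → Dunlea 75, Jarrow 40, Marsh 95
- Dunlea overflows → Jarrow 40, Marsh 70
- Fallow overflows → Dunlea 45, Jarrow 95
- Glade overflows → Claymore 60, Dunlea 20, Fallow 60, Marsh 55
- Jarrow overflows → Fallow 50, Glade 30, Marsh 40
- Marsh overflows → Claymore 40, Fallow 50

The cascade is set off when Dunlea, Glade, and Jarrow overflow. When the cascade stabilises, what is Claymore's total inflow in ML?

100

Round 1 — Dunlea, Glade, Jarrow overflow (initial).
  Claymore: +60 → 60 < 110
  Fallow: +60+50 → 110 ≥ 40
  Marsh: +70+55+40 → 165 ≥ 70
Round 2 — Fallow, Marsh overflow.
  Claymore: +40 → 100 < 110
No further overflows.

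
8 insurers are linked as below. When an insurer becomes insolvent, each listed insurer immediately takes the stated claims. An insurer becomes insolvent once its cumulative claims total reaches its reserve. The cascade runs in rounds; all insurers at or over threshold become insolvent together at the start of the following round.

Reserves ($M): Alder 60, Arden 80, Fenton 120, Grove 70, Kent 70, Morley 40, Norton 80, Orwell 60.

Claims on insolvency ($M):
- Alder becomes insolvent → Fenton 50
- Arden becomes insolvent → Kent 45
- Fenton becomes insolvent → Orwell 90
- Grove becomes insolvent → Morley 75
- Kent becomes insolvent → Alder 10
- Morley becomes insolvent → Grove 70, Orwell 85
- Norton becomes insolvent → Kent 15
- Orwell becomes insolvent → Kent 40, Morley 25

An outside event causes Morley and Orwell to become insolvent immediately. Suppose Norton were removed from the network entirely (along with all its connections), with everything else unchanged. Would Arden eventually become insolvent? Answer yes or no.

With Norton removed:
Round 1 — Morley, Orwell become insolvent (initial).
  Grove: +70 → 70 ≥ 70
  Kent: +40 → 40 < 70
Round 2 — Grove becomes insolvent.
No further insolvencies.

no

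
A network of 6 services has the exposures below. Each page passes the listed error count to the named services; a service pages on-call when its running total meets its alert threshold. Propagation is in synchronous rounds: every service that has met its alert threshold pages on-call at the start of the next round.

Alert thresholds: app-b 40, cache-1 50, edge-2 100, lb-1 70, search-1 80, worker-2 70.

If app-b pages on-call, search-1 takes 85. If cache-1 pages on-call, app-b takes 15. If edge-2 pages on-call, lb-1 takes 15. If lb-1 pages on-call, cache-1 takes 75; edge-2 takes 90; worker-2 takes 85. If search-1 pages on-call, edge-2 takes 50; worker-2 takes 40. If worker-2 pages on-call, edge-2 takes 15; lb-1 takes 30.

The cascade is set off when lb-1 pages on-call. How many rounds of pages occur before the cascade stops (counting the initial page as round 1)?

3

Round 1 — lb-1 pages on-call (initial).
  cache-1: +75 → 75 ≥ 50
  edge-2: +90 → 90 < 100
  worker-2: +85 → 85 ≥ 70
Round 2 — cache-1, worker-2 page on-call.
  app-b: +15 → 15 < 40
  edge-2: +15 → 105 ≥ 100
Round 3 — edge-2 pages on-call.
No further pages.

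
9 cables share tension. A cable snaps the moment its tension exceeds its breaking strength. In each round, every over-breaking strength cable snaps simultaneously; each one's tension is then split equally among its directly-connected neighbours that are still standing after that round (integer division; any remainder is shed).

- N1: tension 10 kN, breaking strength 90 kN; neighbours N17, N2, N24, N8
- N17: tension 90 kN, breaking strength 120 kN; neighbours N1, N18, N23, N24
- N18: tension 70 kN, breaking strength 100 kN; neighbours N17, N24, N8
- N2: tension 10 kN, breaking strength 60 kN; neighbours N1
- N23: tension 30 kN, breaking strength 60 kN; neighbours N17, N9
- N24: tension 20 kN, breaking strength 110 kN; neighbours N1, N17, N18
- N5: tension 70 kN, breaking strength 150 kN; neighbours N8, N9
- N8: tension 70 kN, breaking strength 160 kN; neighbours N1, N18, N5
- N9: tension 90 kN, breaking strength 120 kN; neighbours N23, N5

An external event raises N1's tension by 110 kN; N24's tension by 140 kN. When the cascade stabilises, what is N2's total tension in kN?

Round 1 — N1 at 120 > 90; N24 at 160 > 110. N1, N24 snap.
  N1 sheds 120 kN to N17, N2, N8: 40 each.
    N17: 90+40 = 130 > 120
    N2: 10+40 = 50 ≤ 60
    N8: 70+40 = 110 ≤ 160
  N24 sheds 160 kN to N17, N18: 80 each.
    N17: 130+80 = 210 > 120
    N18: 70+80 = 150 > 100
Round 2 — N17, N18 snap.
  N17 sheds 210 kN to N23: 210 each.
    N23: 30+210 = 240 > 60
  N18 sheds 150 kN to N8: 150 each.
    N8: 110+150 = 260 > 160
Round 3 — N23, N8 snap.
  N23 sheds 240 kN to N9: 240 each.
    N9: 90+240 = 330 > 120
  N8 sheds 260 kN to N5: 260 each.
    N5: 70+260 = 330 > 150
Round 4 — N5, N9 snap.
  N5 sheds 330 kN: no online neighbours, lost.
  N9 sheds 330 kN: no online neighbours, lost.
No further breaks.

50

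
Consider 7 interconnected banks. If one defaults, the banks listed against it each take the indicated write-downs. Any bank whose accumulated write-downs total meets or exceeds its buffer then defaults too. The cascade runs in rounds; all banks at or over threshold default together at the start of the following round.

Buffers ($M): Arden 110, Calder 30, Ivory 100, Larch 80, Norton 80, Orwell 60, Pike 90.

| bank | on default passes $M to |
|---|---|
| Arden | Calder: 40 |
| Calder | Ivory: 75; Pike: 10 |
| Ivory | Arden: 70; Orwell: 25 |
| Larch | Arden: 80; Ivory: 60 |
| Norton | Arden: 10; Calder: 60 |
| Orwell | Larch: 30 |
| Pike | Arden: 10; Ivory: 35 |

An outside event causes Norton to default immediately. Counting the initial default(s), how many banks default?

2

Round 1 — Norton defaults (initial).
  Arden: +10 → 10 < 110
  Calder: +60 → 60 ≥ 30
Round 2 — Calder defaults.
  Ivory: +75 → 75 < 100
  Pike: +10 → 10 < 90
No further defaults.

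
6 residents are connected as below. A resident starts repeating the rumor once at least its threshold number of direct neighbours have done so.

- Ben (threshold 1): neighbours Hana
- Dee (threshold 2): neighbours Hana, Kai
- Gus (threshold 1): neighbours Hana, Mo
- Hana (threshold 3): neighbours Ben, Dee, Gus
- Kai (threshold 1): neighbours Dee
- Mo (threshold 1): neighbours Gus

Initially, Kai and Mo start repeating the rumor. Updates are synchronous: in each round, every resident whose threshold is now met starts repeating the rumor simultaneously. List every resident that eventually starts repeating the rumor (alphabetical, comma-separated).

Gus, Kai, Mo

Round 1 — Kai, Mo start repeating the rumor (initial).
Round 2 — checking thresholds:
  Dee: 1 of 2 neighbours < 2, not yet.
  Gus: 1 of 2 neighbours ≥ 1, starts repeating the rumor.
Round 3 — no new spreads; cascade stops.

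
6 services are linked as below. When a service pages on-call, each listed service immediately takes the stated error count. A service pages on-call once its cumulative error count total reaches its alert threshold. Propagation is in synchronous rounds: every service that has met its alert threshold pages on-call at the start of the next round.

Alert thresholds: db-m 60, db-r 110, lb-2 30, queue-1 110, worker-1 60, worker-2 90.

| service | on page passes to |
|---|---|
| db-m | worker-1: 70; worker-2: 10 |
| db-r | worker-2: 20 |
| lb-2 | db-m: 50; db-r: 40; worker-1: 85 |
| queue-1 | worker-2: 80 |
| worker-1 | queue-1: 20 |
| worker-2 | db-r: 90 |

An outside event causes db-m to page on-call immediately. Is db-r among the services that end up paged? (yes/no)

Round 1 — db-m pages on-call (initial).
  worker-1: +70 → 70 ≥ 60
  worker-2: +10 → 10 < 90
Round 2 — worker-1 pages on-call.
  queue-1: +20 → 20 < 110
No further pages.

no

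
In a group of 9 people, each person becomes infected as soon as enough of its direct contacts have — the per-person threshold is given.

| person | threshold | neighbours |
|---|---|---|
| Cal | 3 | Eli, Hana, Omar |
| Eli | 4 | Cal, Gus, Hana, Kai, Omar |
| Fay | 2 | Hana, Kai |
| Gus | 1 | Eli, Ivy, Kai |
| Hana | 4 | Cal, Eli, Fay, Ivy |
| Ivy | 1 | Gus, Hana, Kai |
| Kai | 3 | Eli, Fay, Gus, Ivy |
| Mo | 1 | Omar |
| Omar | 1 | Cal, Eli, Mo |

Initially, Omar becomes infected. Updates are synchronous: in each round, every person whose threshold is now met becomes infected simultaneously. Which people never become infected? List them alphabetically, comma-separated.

Cal, Eli, Fay, Gus, Hana, Ivy, Kai

Round 1 — Omar becomes infected (initial).
Round 2 — checking thresholds:
  Cal: 1 of 3 neighbours < 3, holds.
  Eli: 1 of 5 neighbours < 4, holds.
  Mo: 1 of 1 neighbours ≥ 1, becomes infected.
Round 3 — no new infections; cascade stops.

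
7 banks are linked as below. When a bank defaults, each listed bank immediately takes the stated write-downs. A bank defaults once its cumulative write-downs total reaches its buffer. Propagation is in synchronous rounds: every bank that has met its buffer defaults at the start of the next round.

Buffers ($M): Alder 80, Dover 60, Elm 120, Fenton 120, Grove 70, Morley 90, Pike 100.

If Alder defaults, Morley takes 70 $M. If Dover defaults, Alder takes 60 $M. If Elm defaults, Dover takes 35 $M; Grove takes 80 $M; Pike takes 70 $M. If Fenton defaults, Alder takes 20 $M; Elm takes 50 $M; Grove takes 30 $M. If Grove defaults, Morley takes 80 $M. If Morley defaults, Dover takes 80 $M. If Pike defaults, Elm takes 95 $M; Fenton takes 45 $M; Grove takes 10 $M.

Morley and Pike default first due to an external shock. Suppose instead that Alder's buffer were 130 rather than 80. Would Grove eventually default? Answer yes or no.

With Alder's buffer at 130:
Round 1 — Morley, Pike default (initial).
  Dover: +80 → 80 ≥ 60
  Elm: +95 → 95 < 120
  Fenton: +45 → 45 < 120
  Grove: +10 → 10 < 70
Round 2 — Dover defaults.
  Alder: +60 → 60 < 130
No further defaults.

no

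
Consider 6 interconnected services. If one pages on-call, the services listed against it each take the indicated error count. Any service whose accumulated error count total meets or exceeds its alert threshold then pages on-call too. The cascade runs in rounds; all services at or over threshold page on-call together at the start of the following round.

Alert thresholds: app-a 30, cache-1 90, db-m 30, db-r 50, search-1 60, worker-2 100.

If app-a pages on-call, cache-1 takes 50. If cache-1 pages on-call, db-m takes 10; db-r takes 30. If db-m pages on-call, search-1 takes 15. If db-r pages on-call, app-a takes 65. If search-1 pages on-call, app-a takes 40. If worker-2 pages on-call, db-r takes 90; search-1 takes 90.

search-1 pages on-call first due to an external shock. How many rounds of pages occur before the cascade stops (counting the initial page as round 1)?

Round 1 — search-1 pages on-call (initial).
  app-a: +40 → 40 ≥ 30
Round 2 — app-a pages on-call.
  cache-1: +50 → 50 < 90
No further pages.

2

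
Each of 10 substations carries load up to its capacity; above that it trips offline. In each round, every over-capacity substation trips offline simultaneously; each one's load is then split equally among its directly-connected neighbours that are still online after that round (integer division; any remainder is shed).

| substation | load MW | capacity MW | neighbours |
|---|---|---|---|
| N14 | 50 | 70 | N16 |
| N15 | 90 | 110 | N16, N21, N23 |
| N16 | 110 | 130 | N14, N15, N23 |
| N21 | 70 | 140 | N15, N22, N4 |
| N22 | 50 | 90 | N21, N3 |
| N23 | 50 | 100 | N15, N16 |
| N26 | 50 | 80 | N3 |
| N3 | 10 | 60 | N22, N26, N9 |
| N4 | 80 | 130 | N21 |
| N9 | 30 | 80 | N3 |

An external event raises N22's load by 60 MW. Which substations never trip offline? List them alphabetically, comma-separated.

N14, N15, N16, N21, N23, N4, N9

Round 1 — N22 at 110 > 90. N22 trips offline.
  N22 sheds 110 MW to N21, N3: 55 each.
    N21: 70+55 = 125 ≤ 140
    N3: 10+55 = 65 > 60
Round 2 — N3 trips offline.
  N3 sheds 65 MW to N26, N9: 32 each (1 lost).
    N26: 50+32 = 82 > 80
    N9: 30+32 = 62 ≤ 80
Round 3 — N26 trips offline.
  N26 sheds 82 MW: no online neighbours, lost.
No further trips.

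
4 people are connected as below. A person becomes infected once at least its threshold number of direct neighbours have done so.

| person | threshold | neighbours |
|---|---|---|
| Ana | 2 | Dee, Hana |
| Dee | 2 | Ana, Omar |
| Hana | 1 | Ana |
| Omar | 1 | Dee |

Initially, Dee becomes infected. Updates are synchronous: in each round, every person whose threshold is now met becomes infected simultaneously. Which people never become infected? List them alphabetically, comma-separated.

Round 1 — Dee becomes infected (initial).
Round 2 — checking thresholds:
  Ana: 1 of 2 neighbours < 2, below threshold.
  Omar: 1 of 1 neighbours ≥ 1, becomes infected.
Round 3 — no new infections; cascade stops.

Ana, Hana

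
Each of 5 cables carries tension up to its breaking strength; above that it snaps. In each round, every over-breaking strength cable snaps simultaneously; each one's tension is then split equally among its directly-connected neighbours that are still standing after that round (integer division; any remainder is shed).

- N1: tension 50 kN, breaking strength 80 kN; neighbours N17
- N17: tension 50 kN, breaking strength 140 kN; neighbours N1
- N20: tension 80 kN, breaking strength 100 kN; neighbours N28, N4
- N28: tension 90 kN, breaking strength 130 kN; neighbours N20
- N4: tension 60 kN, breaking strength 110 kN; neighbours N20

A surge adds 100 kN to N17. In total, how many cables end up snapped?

Round 1 — N17 at 150 > 140. N17 snaps.
  N17 sheds 150 kN to N1: 150 each.
    N1: 50+150 = 200 > 80
Round 2 — N1 snaps.
  N1 sheds 200 kN: no online neighbours, lost.
No further breaks.

2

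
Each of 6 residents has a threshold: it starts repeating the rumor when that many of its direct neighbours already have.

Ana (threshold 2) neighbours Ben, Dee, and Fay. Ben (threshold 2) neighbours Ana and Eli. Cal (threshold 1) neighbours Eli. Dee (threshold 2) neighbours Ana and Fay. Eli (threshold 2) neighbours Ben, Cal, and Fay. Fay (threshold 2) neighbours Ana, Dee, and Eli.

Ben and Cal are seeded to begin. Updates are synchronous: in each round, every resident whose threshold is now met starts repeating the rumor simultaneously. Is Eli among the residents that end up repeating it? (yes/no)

yes

Round 1 — Ben, Cal start repeating the rumor (initial).
Round 2 — checking thresholds:
  Ana: 1 of 3 neighbours < 2, holds.
  Eli: 2 of 3 neighbours ≥ 2, starts repeating the rumor.
Round 3 — no new spreads; cascade stops.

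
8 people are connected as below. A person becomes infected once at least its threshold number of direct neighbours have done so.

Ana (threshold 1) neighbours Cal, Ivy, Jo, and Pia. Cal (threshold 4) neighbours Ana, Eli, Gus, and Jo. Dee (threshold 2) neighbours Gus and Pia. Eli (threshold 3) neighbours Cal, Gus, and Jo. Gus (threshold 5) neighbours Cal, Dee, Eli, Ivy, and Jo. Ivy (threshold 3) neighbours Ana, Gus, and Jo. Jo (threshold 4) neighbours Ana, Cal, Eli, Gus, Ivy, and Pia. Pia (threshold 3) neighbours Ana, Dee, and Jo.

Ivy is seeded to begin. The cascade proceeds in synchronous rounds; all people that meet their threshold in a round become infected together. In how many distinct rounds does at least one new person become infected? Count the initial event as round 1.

Round 1 — Ivy becomes infected (initial).
Round 2 — checking thresholds:
  Ana: 1 of 4 neighbours ≥ 1, becomes infected.
  Gus: 1 of 5 neighbours < 5, below threshold.
  Jo: 1 of 6 neighbours < 4, below threshold.
Round 3 — no new infections; cascade stops.

2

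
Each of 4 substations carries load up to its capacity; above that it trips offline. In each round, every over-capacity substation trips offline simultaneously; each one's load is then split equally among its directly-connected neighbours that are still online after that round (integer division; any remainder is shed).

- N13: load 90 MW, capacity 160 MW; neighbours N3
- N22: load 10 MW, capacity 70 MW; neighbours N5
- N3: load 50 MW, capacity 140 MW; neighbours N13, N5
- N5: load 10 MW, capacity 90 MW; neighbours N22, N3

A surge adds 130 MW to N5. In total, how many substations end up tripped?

Round 1 — N5 at 140 > 90. N5 trips offline.
  N5 sheds 140 MW to N22, N3: 70 each.
    N22: 10+70 = 80 > 70
    N3: 50+70 = 120 ≤ 140
Round 2 — N22 trips offline.
  N22 sheds 80 MW: no online neighbours, lost.
No further trips.

2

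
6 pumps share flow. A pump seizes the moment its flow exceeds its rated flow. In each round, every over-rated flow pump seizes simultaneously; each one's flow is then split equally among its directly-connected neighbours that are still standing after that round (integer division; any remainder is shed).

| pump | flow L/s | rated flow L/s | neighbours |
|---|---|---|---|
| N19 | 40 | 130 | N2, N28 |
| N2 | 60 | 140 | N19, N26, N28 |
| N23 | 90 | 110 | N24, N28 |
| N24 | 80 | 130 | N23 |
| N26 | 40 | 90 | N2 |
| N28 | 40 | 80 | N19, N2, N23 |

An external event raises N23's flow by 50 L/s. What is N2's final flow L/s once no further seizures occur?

115

Round 1 — N23 at 140 > 110. N23 seizes.
  N23 sheds 140 L/s to N24, N28: 70 each.
    N24: 80+70 = 150 > 130
    N28: 40+70 = 110 > 80
Round 2 — N24, N28 seize.
  N24 sheds 150 L/s: no online neighbours, lost.
  N28 sheds 110 L/s to N19, N2: 55 each.
    N19: 40+55 = 95 ≤ 130
    N2: 60+55 = 115 ≤ 140
No further seizures.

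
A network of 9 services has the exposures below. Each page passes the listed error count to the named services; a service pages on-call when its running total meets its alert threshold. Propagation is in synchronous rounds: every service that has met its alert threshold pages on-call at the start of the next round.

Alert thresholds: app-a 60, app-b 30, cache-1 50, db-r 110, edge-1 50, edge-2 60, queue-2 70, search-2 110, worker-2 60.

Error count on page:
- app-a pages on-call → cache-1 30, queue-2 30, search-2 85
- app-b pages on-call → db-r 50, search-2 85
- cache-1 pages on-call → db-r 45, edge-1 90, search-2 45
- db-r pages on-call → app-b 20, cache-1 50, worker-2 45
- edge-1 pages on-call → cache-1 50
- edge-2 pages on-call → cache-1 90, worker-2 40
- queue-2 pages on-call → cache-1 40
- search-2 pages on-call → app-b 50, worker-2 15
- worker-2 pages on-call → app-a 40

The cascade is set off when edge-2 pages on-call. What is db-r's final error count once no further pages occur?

45

Round 1 — edge-2 pages on-call (initial).
  cache-1: +90 → 90 ≥ 50
  worker-2: +40 → 40 < 60
Round 2 — cache-1 pages on-call.
  db-r: +45 → 45 < 110
  edge-1: +90 → 90 ≥ 50
  search-2: +45 → 45 < 110
Round 3 — edge-1 pages on-call.
No further pages.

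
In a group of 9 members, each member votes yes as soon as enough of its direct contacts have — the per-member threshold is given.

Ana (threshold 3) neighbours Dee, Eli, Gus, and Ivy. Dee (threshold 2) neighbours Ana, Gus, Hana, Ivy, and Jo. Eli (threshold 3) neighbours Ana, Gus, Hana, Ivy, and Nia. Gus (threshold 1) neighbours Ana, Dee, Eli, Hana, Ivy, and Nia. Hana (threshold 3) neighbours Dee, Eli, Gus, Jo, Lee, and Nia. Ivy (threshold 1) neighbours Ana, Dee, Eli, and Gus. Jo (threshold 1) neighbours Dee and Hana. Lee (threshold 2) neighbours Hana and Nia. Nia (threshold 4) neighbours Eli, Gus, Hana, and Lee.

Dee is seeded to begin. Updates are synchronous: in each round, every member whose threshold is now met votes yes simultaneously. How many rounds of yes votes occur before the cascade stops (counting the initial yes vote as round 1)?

Round 1 — Dee votes yes (initial).
Round 2 — checking thresholds:
  Ana: 1 of 4 neighbours < 3, below threshold.
  Gus: 1 of 6 neighbours ≥ 1, votes yes.
  Hana: 1 of 6 neighbours < 3, below threshold.
  Ivy: 1 of 4 neighbours ≥ 1, votes yes.
  Jo: 1 of 2 neighbours ≥ 1, votes yes.
Round 3 — checking thresholds:
  Ana: 3 of 4 neighbours ≥ 3, votes yes.
  Eli: 2 of 5 neighbours < 3, below threshold.
  Hana: 3 of 6 neighbours ≥ 3, votes yes.
  Nia: 1 of 4 neighbours < 4, below threshold.
Round 4 — checking thresholds:
  Eli: 4 of 5 neighbours ≥ 3, votes yes.
  Lee: 1 of 2 neighbours < 2, below threshold.
  Nia: 2 of 4 neighbours < 4, below threshold.
Round 5 — no new yes votes; cascade stops.

4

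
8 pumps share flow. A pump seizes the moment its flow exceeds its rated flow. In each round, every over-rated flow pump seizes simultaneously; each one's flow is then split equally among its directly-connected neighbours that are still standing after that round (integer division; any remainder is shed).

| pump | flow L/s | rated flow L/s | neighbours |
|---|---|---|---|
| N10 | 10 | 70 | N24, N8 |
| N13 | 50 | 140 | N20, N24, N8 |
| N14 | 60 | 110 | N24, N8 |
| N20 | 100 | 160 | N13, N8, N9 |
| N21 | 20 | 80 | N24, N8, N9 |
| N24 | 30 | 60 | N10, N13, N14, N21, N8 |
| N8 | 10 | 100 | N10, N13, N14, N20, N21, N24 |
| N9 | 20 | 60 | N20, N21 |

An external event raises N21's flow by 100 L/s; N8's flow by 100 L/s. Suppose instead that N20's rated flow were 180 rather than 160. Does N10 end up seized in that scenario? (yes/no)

no

With N20's rated flow at 180:
Round 1 — N21 at 120 > 80; N8 at 110 > 100. N21, N8 seize.
  N21 sheds 120 L/s to N24, N9: 60 each.
    N24: 30+60 = 90 > 60
    N9: 20+60 = 80 > 60
  N8 sheds 110 L/s to N10, N13, N14, N20, N24: 22 each.
    N10: 10+22 = 32 ≤ 70
    N13: 50+22 = 72 ≤ 140
    N14: 60+22 = 82 ≤ 110
    N20: 100+22 = 122 ≤ 180
    N24: 90+22 = 112 > 60
Round 2 — N24, N9 seize.
  N24 sheds 112 L/s to N10, N13, N14: 37 each (1 lost).
    N10: 32+37 = 69 ≤ 70
    N13: 72+37 = 109 ≤ 140
    N14: 82+37 = 119 > 110
  N9 sheds 80 L/s to N20: 80 each.
    N20: 122+80 = 202 > 180
Round 3 — N14, N20 seize.
  N14 sheds 119 L/s: no online neighbours, lost.
  N20 sheds 202 L/s to N13: 202 each.
    N13: 109+202 = 311 > 140
Round 4 — N13 seizes.
  N13 sheds 311 L/s: no online neighbours, lost.
No further seizures.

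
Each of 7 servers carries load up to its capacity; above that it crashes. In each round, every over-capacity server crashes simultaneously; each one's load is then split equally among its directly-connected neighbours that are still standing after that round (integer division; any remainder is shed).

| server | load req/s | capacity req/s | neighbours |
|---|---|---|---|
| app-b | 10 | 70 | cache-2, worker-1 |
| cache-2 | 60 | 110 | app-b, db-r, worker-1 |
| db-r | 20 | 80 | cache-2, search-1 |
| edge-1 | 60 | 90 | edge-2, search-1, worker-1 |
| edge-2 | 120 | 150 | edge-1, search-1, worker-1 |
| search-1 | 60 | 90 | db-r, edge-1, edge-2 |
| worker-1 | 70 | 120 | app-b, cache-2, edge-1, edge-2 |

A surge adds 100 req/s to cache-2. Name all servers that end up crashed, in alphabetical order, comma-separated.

Round 1 — cache-2 at 160 > 110. cache-2 crashes.
  cache-2 sheds 160 req/s to app-b, db-r, worker-1: 53 each (1 lost).
    app-b: 10+53 = 63 ≤ 70
    db-r: 20+53 = 73 ≤ 80
    worker-1: 70+53 = 123 > 120
Round 2 — worker-1 crashes.
  worker-1 sheds 123 req/s to app-b, edge-1, edge-2: 41 each.
    app-b: 63+41 = 104 > 70
    edge-1: 60+41 = 101 > 90
    edge-2: 120+41 = 161 > 150
Round 3 — app-b, edge-1, edge-2 crash.
  app-b sheds 104 req/s: no online neighbours, lost.
  edge-1 sheds 101 req/s to search-1: 101 each.
    search-1: 60+101 = 161 > 90
  edge-2 sheds 161 req/s to search-1: 161 each.
    search-1: 161+161 = 322 > 90
Round 4 — search-1 crashes.
  search-1 sheds 322 req/s to db-r: 322 each.
    db-r: 73+322 = 395 > 80
Round 5 — db-r crashes.
  db-r sheds 395 req/s: no online neighbours, lost.
No further crashes.

app-b, cache-2, db-r, edge-1, edge-2, search-1, worker-1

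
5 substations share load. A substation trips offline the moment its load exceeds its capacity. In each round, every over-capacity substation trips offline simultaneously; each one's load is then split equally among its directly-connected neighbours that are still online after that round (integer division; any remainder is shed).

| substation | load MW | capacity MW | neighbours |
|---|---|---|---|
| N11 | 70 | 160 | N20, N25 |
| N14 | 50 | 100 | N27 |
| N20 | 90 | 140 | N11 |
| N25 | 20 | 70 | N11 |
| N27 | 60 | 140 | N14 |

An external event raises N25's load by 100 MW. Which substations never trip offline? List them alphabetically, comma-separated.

N14, N27

Round 1 — N25 at 120 > 70. N25 trips offline.
  N25 sheds 120 MW to N11: 120 each.
    N11: 70+120 = 190 > 160
Round 2 — N11 trips offline.
  N11 sheds 190 MW to N20: 190 each.
    N20: 90+190 = 280 > 140
Round 3 — N20 trips offline.
  N20 sheds 280 MW: no online neighbours, lost.
No further trips.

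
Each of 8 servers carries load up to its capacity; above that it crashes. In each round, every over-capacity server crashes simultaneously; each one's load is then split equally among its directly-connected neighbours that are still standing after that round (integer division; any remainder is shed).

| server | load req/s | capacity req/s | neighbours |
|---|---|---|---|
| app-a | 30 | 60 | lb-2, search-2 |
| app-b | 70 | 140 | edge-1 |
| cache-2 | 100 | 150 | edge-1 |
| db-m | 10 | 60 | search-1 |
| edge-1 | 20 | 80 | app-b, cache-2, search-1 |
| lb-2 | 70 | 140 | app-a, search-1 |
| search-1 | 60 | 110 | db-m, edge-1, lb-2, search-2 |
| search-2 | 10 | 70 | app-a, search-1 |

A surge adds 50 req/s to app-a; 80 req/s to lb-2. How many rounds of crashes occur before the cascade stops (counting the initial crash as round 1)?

4

Round 1 — app-a at 80 > 60; lb-2 at 150 > 140. app-a, lb-2 crash.
  app-a sheds 80 req/s to search-2: 80 each.
    search-2: 10+80 = 90 > 70
  lb-2 sheds 150 req/s to search-1: 150 each.
    search-1: 60+150 = 210 > 110
Round 2 — search-1, search-2 crash.
  search-1 sheds 210 req/s to db-m, edge-1: 105 each.
    db-m: 10+105 = 115 > 60
    edge-1: 20+105 = 125 > 80
  search-2 sheds 90 req/s: no online neighbours, lost.
Round 3 — db-m, edge-1 crash.
  db-m sheds 115 req/s: no online neighbours, lost.
  edge-1 sheds 125 req/s to app-b, cache-2: 62 each (1 lost).
    app-b: 70+62 = 132 ≤ 140
    cache-2: 100+62 = 162 > 150
Round 4 — cache-2 crashes.
  cache-2 sheds 162 req/s: no online neighbours, lost.
No further crashes.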